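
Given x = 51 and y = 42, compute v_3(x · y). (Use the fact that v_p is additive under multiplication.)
v_3(2142) = 2

v_p(x) = 1 (factor: 51 = 3^1 · 17); v_p(y) = 1 (factor: 42 = 3^1 · 14). Additivity: v_p(xy) = v_p(x) + v_p(y) = 1 + 1 = 2. (Direct check: xy = 2142 = 3^2 · (238).)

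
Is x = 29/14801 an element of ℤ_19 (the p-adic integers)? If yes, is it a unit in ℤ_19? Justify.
x ∉ ℤ_19 (v_19(x) = -2 < 0)

ℤ_19 = {x ∈ ℚ_19 : v_19(x) ≥ 0} and ℤ_19^× = {x ∈ ℤ_19 : v_19(x) = 0}. Here v_19(29/14801) = v_19(num) − v_19(den) = -2; compare against these criteria.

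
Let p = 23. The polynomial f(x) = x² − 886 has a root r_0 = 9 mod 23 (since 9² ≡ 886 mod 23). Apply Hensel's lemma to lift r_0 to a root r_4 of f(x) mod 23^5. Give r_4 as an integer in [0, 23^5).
r_4 = 5469708 (mod 6436343)

Hensel's recurrence: r_{i+1} = r_i − f(r_i)·(f′(r_i))^{-1} mod 23^{i+2}, with f′(x) = 2x. Iterate:
  r_0 = 9 (mod 23)
  r_1 = 377 (mod 529)
  r_2 = 6725 (mod 12167)
  r_3 = 152729 (mod 279841)
  r_4 = 5469708 (mod 6436343)
Final: r_4 = 5469708, and one checks f(r_4) ≡ 0 mod 23^5.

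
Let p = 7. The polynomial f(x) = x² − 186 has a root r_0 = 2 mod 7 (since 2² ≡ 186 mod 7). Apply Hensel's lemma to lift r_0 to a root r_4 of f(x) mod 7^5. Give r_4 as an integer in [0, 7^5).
r_4 = 11342 (mod 16807)

Hensel's recurrence: r_{i+1} = r_i − f(r_i)·(f′(r_i))^{-1} mod 7^{i+2}, with f′(x) = 2x. Iterate:
  r_0 = 2 (mod 7)
  r_1 = 23 (mod 49)
  r_2 = 23 (mod 343)
  r_3 = 1738 (mod 2401)
  r_4 = 11342 (mod 16807)
Final: r_4 = 11342, and one checks f(r_4) ≡ 0 mod 7^5.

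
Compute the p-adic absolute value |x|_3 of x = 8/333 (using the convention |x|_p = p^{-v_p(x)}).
|8/333|_3 = 9

Step 1 — compute v_3(x) by factoring powers of 3 out of the numerator and denominator: v_3(8/333) = -2. Step 2 — apply |x|_p = p^{-v_p(x)} = 3^{2} = 9.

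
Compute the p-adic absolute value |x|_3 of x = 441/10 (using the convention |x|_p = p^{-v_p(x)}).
|441/10|_3 = 1/9

Step 1 — compute v_3(x) by factoring powers of 3 out of the numerator and denominator: v_3(441/10) = 2. Step 2 — apply |x|_p = p^{-v_p(x)} = 3^{-2} = 1/9.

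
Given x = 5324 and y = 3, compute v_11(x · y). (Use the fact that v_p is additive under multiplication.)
v_11(15972) = 3

v_p(x) = 3 (factor: 5324 = 11^3 · 4); v_p(y) = 0 (factor: 3 = 11^0 · 3). Additivity: v_p(xy) = v_p(x) + v_p(y) = 3 + 0 = 3. (Direct check: xy = 15972 = 11^3 · (12).)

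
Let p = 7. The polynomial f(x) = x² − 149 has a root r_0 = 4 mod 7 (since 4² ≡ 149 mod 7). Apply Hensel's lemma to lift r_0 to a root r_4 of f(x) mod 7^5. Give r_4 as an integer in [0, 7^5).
r_4 = 3469 (mod 16807)

Hensel's recurrence: r_{i+1} = r_i − f(r_i)·(f′(r_i))^{-1} mod 7^{i+2}, with f′(x) = 2x. Iterate:
  r_0 = 4 (mod 7)
  r_1 = 39 (mod 49)
  r_2 = 39 (mod 343)
  r_3 = 1068 (mod 2401)
  r_4 = 3469 (mod 16807)
Final: r_4 = 3469, and one checks f(r_4) ≡ 0 mod 7^5.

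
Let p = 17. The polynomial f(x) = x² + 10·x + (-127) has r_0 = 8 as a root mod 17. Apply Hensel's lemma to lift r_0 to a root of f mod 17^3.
r_2 = 4309 (mod 4913)

Hensel: r_{i+1} = r_i − f(r_i)·(f′(r_i))^{-1} mod 17^{i+2}, f′(x) = 2x + 10. Iterate:
  r_0 = 8 (mod 17)
  r_1 = 263 (mod 289)
  r_2 = 4309 (mod 4913)
Final: r = 4309 satisfies f(r) ≡ 0 mod 17^3.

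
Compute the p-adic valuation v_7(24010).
v_7(24010) = 4

v_7(n) is the largest exponent k such that 7^k divides n. Factor out: 24010 = 7^4 · 10. (Sign doesn't affect v_p.) So v_7(24010) = 4.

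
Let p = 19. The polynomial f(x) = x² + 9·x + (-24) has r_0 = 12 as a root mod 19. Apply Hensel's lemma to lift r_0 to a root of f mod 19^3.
r_2 = 5978 (mod 6859)

Hensel: r_{i+1} = r_i − f(r_i)·(f′(r_i))^{-1} mod 19^{i+2}, f′(x) = 2x + 9. Iterate:
  r_0 = 12 (mod 19)
  r_1 = 202 (mod 361)
  r_2 = 5978 (mod 6859)
Final: r = 5978 satisfies f(r) ≡ 0 mod 19^3.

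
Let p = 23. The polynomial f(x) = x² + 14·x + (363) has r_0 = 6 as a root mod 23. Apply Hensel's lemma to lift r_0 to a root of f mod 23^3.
r_2 = 4606 (mod 12167)

Hensel: r_{i+1} = r_i − f(r_i)·(f′(r_i))^{-1} mod 23^{i+2}, f′(x) = 2x + 14. Iterate:
  r_0 = 6 (mod 23)
  r_1 = 374 (mod 529)
  r_2 = 4606 (mod 12167)
Final: r = 4606 satisfies f(r) ≡ 0 mod 23^3.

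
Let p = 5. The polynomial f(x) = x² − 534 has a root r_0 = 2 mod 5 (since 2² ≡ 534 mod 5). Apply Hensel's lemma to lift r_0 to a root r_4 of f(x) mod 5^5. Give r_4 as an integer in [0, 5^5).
r_4 = 2097 (mod 3125)

Hensel's recurrence: r_{i+1} = r_i − f(r_i)·(f′(r_i))^{-1} mod 5^{i+2}, with f′(x) = 2x. Iterate:
  r_0 = 2 (mod 5)
  r_1 = 22 (mod 25)
  r_2 = 97 (mod 125)
  r_3 = 222 (mod 625)
  r_4 = 2097 (mod 3125)
Final: r_4 = 2097, and one checks f(r_4) ≡ 0 mod 5^5.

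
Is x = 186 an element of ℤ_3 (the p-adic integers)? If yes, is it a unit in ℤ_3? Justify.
x ∈ ℤ_3 but not a unit; v_3(x) = 1 > 0

ℤ_3 = {x ∈ ℚ_3 : v_3(x) ≥ 0} and ℤ_3^× = {x ∈ ℤ_3 : v_3(x) = 0}. Here v_3(186) = v_3(num) − v_3(den) = 1; compare against these criteria.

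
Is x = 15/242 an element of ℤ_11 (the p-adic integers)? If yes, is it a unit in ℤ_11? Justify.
x ∉ ℤ_11 (v_11(x) = -2 < 0)

ℤ_11 = {x ∈ ℚ_11 : v_11(x) ≥ 0} and ℤ_11^× = {x ∈ ℤ_11 : v_11(x) = 0}. Here v_11(15/242) = v_11(num) − v_11(den) = -2; compare against these criteria.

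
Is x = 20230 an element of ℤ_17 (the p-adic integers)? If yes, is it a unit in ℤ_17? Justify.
x ∈ ℤ_17 but not a unit; v_17(x) = 2 > 0

ℤ_17 = {x ∈ ℚ_17 : v_17(x) ≥ 0} and ℤ_17^× = {x ∈ ℤ_17 : v_17(x) = 0}. Here v_17(20230) = v_17(num) − v_17(den) = 2; compare against these criteria.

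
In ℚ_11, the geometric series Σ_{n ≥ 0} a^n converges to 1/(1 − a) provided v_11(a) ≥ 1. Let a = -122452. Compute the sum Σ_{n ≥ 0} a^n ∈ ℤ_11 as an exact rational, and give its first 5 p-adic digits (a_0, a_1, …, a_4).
Σ a^n = 1/(1 − a) = 1/122453;  first 5 digits = (1, 0, 0, 7, 2)

v_11(a) = 3 ≥ 1, so the series converges in ℤ_11 to 1/(1 − a) = 1/(1 − (-122452)) = 1/122453. Expand this rational in ℤ_11: compute digits iteratively via d_i = x_i mod 11, x_{i+1} = (x_i − d_i)/11. The first 5 digits are (1, 0, 0, 7, 2).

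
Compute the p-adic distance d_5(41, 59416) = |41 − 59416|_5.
d_5(41, 59416) = 1/3125

Step 1 — x − y = 41 − 59416 = -59375. Step 2 — v_5(-59375) = 5 (factor: -59375 = −(5^5 · 19); the sign does not affect v_p). Step 3 — |x − y|_5 = 5^{-5} = 1/3125.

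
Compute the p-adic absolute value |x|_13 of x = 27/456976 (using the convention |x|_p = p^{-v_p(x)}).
|27/456976|_13 = 28561

Step 1 — compute v_13(x) by factoring powers of 13 out of the numerator and denominator: v_13(27/456976) = -4. Step 2 — apply |x|_p = p^{-v_p(x)} = 13^{4} = 28561.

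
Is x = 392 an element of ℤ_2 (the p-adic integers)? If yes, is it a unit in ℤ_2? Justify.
x ∈ ℤ_2 but not a unit; v_2(x) = 3 > 0

ℤ_2 = {x ∈ ℚ_2 : v_2(x) ≥ 0} and ℤ_2^× = {x ∈ ℤ_2 : v_2(x) = 0}. Here v_2(392) = v_2(num) − v_2(den) = 3; compare against these criteria.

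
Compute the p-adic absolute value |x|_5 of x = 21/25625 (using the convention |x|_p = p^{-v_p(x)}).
|21/25625|_5 = 625

Step 1 — compute v_5(x) by factoring powers of 5 out of the numerator and denominator: v_5(21/25625) = -4. Step 2 — apply |x|_p = p^{-v_p(x)} = 5^{4} = 625.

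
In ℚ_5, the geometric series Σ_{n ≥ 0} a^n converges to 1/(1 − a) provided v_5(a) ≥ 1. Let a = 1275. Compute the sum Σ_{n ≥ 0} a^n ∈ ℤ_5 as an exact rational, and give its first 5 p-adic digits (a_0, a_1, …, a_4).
Σ a^n = 1/(1 − a) = -1/1274;  first 5 digits = (1, 0, 1, 0, 3)

v_5(a) = 2 ≥ 1, so the series converges in ℤ_5 to 1/(1 − a) = 1/(1 − 1275) = -1/1274. Expand this rational in ℤ_5: compute digits iteratively via d_i = x_i mod 5, x_{i+1} = (x_i − d_i)/5. The first 5 digits are (1, 0, 1, 0, 3).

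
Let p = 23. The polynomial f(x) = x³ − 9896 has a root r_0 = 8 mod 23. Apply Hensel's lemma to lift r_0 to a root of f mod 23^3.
r_2 = 7529 (mod 12167)

Hensel: r_{i+1} = r_i − f(r_i)/f′(r_i) mod 23^{i+2}, where f′(x) = 3x². Iterate:
  r_0 = 8 (mod 23)
  r_1 = 123 (mod 529)
  r_2 = 7529 (mod 12167)
Final: r = 7529 with f(r) ≡ 0 mod 23^3.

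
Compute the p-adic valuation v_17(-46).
v_17(-46) = 0

v_17(n) is the largest exponent k such that 17^k divides n. Factor out: -46 = -17^0 · 46. (Sign doesn't affect v_p.) So v_17(-46) = 0.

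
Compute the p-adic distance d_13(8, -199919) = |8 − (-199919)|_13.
d_13(8, -199919) = 1/28561

Step 1 — x − y = 8 − (-199919) = 199927. Step 2 — v_13(199927) = 4 (factor: 199927 = (13^4 · 7); the sign does not affect v_p). Step 3 — |x − y|_13 = 13^{-4} = 1/28561.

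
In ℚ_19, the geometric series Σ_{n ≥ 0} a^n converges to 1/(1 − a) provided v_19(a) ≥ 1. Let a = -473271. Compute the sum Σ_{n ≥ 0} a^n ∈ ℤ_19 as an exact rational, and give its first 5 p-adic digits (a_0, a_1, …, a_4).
Σ a^n = 1/(1 − a) = 1/473272;  first 5 digits = (1, 0, 0, 7, 15)

v_19(a) = 3 ≥ 1, so the series converges in ℤ_19 to 1/(1 − a) = 1/(1 − (-473271)) = 1/473272. Expand this rational in ℤ_19: compute digits iteratively via d_i = x_i mod 19, x_{i+1} = (x_i − d_i)/19. The first 5 digits are (1, 0, 0, 7, 15).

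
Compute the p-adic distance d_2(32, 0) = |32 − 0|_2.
d_2(32, 0) = 1/32

Step 1 — x − y = 32 − 0 = 32. Step 2 — v_2(32) = 5 (factor: 32 = (2^5 · 1); the sign does not affect v_p). Step 3 — |x − y|_2 = 2^{-5} = 1/32.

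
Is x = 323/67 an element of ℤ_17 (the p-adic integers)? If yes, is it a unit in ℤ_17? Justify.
x ∈ ℤ_17 but not a unit; v_17(x) = 1 > 0

ℤ_17 = {x ∈ ℚ_17 : v_17(x) ≥ 0} and ℤ_17^× = {x ∈ ℤ_17 : v_17(x) = 0}. Here v_17(323/67) = v_17(num) − v_17(den) = 1; compare against these criteria.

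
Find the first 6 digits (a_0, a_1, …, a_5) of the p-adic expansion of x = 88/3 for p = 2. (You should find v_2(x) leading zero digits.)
(a_0, …, a_5) = (0, 0, 0, 1, 0, 0)

v_2(88/3) = 3, so a_0 = ... = a_2 = 0. Factor out: x = 2^3 · u with u = 11/3 a unit in ℤ_2. Expand u iteratively via a_{v+i} = u_i mod 2, u_{i+1} = (u_i − a_{v+i})/2:
  u_0 = 11/3;  a_3 = 1;  u_1 = (u_0 − 1)/2 = 4/3
  u_1 = 4/3;  a_4 = 0;  u_2 = (u_1 − 0)/2 = 2/3
  u_2 = 2/3;  a_5 = 0;  u_3 = (u_2 − 0)/2 = 1/3
Digits: (0, 0, 0, 1, 0, 0).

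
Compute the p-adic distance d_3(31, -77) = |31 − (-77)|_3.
d_3(31, -77) = 1/27

Step 1 — x − y = 31 − (-77) = 108. Step 2 — v_3(108) = 3 (factor: 108 = (3^3 · 4); the sign does not affect v_p). Step 3 — |x − y|_3 = 3^{-3} = 1/27.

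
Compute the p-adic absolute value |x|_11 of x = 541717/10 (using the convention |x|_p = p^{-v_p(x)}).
|541717/10|_11 = 1/14641

Step 1 — compute v_11(x) by factoring powers of 11 out of the numerator and denominator: v_11(541717/10) = 4. Step 2 — apply |x|_p = p^{-v_p(x)} = 11^{-4} = 1/14641.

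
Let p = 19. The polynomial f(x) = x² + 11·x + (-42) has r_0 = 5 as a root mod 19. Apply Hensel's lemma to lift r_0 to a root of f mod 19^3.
r_2 = 6845 (mod 6859)

Hensel: r_{i+1} = r_i − f(r_i)·(f′(r_i))^{-1} mod 19^{i+2}, f′(x) = 2x + 11. Iterate:
  r_0 = 5 (mod 19)
  r_1 = 347 (mod 361)
  r_2 = 6845 (mod 6859)
Final: r = 6845 satisfies f(r) ≡ 0 mod 19^3.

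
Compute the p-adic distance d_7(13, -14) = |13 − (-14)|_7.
d_7(13, -14) = 1

Step 1 — x − y = 13 − (-14) = 27. Step 2 — v_7(27) = 0 (factor: 27 = (7^0 · 27); the sign does not affect v_p). Step 3 — |x − y|_7 = 7^{0} = 1.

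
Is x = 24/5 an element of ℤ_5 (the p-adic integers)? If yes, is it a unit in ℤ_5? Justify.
x ∉ ℤ_5 (v_5(x) = -1 < 0)

ℤ_5 = {x ∈ ℚ_5 : v_5(x) ≥ 0} and ℤ_5^× = {x ∈ ℤ_5 : v_5(x) = 0}. Here v_5(24/5) = v_5(num) − v_5(den) = -1; compare against these criteria.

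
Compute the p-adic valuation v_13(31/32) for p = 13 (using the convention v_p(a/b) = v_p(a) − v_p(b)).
v_13(31/32) = 0

Factor powers of 13 from the numerator and denominator of the reduced fraction: 31 = 13^0 · 31 and 32 = 13^0 · 32. Apply v_p(a/b) = v_p(a) − v_p(b): v_13(31/32) = 0 − 0 = 0.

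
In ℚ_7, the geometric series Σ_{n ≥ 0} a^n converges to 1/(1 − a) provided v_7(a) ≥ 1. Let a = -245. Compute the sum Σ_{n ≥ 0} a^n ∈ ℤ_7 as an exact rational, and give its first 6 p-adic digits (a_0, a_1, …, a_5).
Σ a^n = 1/(1 − a) = 1/246;  first 6 digits = (1, 0, 2, 6, 3, 3)

v_7(a) = 2 ≥ 1, so the series converges in ℤ_7 to 1/(1 − a) = 1/(1 − (-245)) = 1/246. Expand this rational in ℤ_7: compute digits iteratively via d_i = x_i mod 7, x_{i+1} = (x_i − d_i)/7. The first 6 digits are (1, 0, 2, 6, 3, 3).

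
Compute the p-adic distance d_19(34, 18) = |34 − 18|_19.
d_19(34, 18) = 1

Step 1 — x − y = 34 − 18 = 16. Step 2 — v_19(16) = 0 (factor: 16 = (19^0 · 16); the sign does not affect v_p). Step 3 — |x − y|_19 = 19^{0} = 1.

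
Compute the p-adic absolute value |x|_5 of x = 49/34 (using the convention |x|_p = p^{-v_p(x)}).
|49/34|_5 = 1

Step 1 — compute v_5(x) by factoring powers of 5 out of the numerator and denominator: v_5(49/34) = 0. Step 2 — apply |x|_p = p^{-v_p(x)} = 5^{0} = 1.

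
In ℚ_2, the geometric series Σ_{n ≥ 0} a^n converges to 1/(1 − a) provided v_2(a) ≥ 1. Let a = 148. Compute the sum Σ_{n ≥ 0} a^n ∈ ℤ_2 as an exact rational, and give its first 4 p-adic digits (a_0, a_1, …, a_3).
Σ a^n = 1/(1 − a) = -1/147;  first 4 digits = (1, 0, 1, 0)

v_2(a) = 2 ≥ 1, so the series converges in ℤ_2 to 1/(1 − a) = 1/(1 − 148) = -1/147. Expand this rational in ℤ_2: compute digits iteratively via d_i = x_i mod 2, x_{i+1} = (x_i − d_i)/2. The first 4 digits are (1, 0, 1, 0).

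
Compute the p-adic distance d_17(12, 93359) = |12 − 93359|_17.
d_17(12, 93359) = 1/4913

Step 1 — x − y = 12 − 93359 = -93347. Step 2 — v_17(-93347) = 3 (factor: -93347 = −(17^3 · 19); the sign does not affect v_p). Step 3 — |x − y|_17 = 17^{-3} = 1/4913.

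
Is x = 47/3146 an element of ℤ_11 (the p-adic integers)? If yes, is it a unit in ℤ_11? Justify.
x ∉ ℤ_11 (v_11(x) = -2 < 0)

ℤ_11 = {x ∈ ℚ_11 : v_11(x) ≥ 0} and ℤ_11^× = {x ∈ ℤ_11 : v_11(x) = 0}. Here v_11(47/3146) = v_11(num) − v_11(den) = -2; compare against these criteria.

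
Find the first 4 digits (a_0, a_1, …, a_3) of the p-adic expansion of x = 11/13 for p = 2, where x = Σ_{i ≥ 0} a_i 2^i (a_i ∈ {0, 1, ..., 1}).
(a_0, …, a_3) = (1, 1, 1, 0)

v_2(11/13) = 0 (numerator and denominator both coprime to 2), so x ∈ ℤ_2^×. Compute digits iteratively via a_i = x_i mod 2, x_{i+1} = (x_i − a_i)/2, with x_0 = x:
  x_0 = 11/13;  a_0 = 1;  x_1 = (x_0 − 1)/2 = -1/13
  x_1 = -1/13;  a_1 = 1;  x_2 = (x_1 − 1)/2 = -7/13
  x_2 = -7/13;  a_2 = 1;  x_3 = (x_2 − 1)/2 = -10/13
  x_3 = -10/13;  a_3 = 0;  x_4 = (x_3 − 0)/2 = -5/13
Digits: (1, 1, 1, 0).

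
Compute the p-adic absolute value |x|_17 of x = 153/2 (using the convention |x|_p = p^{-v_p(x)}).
|153/2|_17 = 1/17

Step 1 — compute v_17(x) by factoring powers of 17 out of the numerator and denominator: v_17(153/2) = 1. Step 2 — apply |x|_p = p^{-v_p(x)} = 17^{-1} = 1/17.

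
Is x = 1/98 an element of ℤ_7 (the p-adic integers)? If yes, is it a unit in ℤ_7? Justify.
x ∉ ℤ_7 (v_7(x) = -2 < 0)

ℤ_7 = {x ∈ ℚ_7 : v_7(x) ≥ 0} and ℤ_7^× = {x ∈ ℤ_7 : v_7(x) = 0}. Here v_7(1/98) = v_7(num) − v_7(den) = -2; compare against these criteria.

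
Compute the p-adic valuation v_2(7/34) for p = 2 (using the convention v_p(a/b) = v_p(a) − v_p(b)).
v_2(7/34) = -1

Factor powers of 2 from the numerator and denominator of the reduced fraction: 7 = 2^0 · 7 and 34 = 2^1 · 17. Apply v_p(a/b) = v_p(a) − v_p(b): v_2(7/34) = 0 − 1 = -1.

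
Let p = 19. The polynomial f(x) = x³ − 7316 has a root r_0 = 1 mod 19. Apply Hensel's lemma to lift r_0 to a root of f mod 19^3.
r_2 = 4485 (mod 6859)

Hensel: r_{i+1} = r_i − f(r_i)/f′(r_i) mod 19^{i+2}, where f′(x) = 3x². Iterate:
  r_0 = 1 (mod 19)
  r_1 = 153 (mod 361)
  r_2 = 4485 (mod 6859)
Final: r = 4485 with f(r) ≡ 0 mod 19^3.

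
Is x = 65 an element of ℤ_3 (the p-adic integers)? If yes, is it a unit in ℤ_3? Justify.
x ∈ ℤ_3^× (unit); v_3(x) = 0

ℤ_3 = {x ∈ ℚ_3 : v_3(x) ≥ 0} and ℤ_3^× = {x ∈ ℤ_3 : v_3(x) = 0}. Here v_3(65) = v_3(num) − v_3(den) = 0; compare against these criteria.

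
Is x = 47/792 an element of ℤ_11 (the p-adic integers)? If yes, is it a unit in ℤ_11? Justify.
x ∉ ℤ_11 (v_11(x) = -1 < 0)

ℤ_11 = {x ∈ ℚ_11 : v_11(x) ≥ 0} and ℤ_11^× = {x ∈ ℤ_11 : v_11(x) = 0}. Here v_11(47/792) = v_11(num) − v_11(den) = -1; compare against these criteria.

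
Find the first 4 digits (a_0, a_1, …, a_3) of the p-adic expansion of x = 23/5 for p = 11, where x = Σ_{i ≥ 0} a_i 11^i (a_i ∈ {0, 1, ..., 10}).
(a_0, …, a_3) = (9, 4, 4, 4)

v_11(23/5) = 0 (numerator and denominator both coprime to 11), so x ∈ ℤ_11^×. Compute digits iteratively via a_i = x_i mod 11, x_{i+1} = (x_i − a_i)/11, with x_0 = x:
  x_0 = 23/5;  a_0 = 9;  x_1 = (x_0 − 9)/11 = -2/5
  x_1 = -2/5;  a_1 = 4;  x_2 = (x_1 − 4)/11 = -2/5
  x_2 = -2/5;  a_2 = 4;  x_3 = (x_2 − 4)/11 = -2/5
  x_3 = -2/5;  a_3 = 4;  x_4 = (x_3 − 4)/11 = -2/5
Digits: (9, 4, 4, 4).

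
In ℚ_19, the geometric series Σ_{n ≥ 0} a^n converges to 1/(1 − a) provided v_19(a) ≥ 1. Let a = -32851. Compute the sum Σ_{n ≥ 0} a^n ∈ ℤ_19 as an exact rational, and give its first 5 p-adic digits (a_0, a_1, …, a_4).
Σ a^n = 1/(1 − a) = 1/32852;  first 5 digits = (1, 0, 4, 14, 15)

v_19(a) = 2 ≥ 1, so the series converges in ℤ_19 to 1/(1 − a) = 1/(1 − (-32851)) = 1/32852. Expand this rational in ℤ_19: compute digits iteratively via d_i = x_i mod 19, x_{i+1} = (x_i − d_i)/19. The first 5 digits are (1, 0, 4, 14, 15).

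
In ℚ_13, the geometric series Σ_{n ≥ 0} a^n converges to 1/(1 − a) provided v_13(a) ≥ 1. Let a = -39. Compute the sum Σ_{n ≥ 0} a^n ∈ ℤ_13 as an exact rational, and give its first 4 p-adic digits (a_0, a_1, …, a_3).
Σ a^n = 1/(1 − a) = 1/40;  first 4 digits = (1, 10, 8, 12)

v_13(a) = 1 ≥ 1, so the series converges in ℤ_13 to 1/(1 − a) = 1/(1 − (-39)) = 1/40. Expand this rational in ℤ_13: compute digits iteratively via d_i = x_i mod 13, x_{i+1} = (x_i − d_i)/13. The first 4 digits are (1, 10, 8, 12).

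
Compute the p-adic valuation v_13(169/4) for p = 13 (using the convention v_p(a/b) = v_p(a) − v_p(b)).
v_13(169/4) = 2

Factor powers of 13 from the numerator and denominator of the reduced fraction: 169 = 13^2 · 1 and 4 = 13^0 · 4. Apply v_p(a/b) = v_p(a) − v_p(b): v_13(169/4) = 2 − 0 = 2.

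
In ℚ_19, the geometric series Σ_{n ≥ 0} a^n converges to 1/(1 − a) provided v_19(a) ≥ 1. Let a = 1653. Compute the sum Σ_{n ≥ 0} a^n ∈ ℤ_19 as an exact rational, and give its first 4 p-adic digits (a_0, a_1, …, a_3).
Σ a^n = 1/(1 − a) = -1/1652;  first 4 digits = (1, 11, 11, 0)

v_19(a) = 1 ≥ 1, so the series converges in ℤ_19 to 1/(1 − a) = 1/(1 − 1653) = -1/1652. Expand this rational in ℤ_19: compute digits iteratively via d_i = x_i mod 19, x_{i+1} = (x_i − d_i)/19. The first 4 digits are (1, 11, 11, 0).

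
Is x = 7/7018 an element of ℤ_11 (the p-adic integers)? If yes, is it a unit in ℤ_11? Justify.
x ∉ ℤ_11 (v_11(x) = -2 < 0)

ℤ_11 = {x ∈ ℚ_11 : v_11(x) ≥ 0} and ℤ_11^× = {x ∈ ℤ_11 : v_11(x) = 0}. Here v_11(7/7018) = v_11(num) − v_11(den) = -2; compare against these criteria.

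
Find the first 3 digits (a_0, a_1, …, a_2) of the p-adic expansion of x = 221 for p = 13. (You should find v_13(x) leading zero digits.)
(a_0, …, a_2) = (0, 4, 1)

v_13(221) = 1, so a_0 = ... = a_0 = 0. Factor out: x = 13^1 · u with u = 17 a unit in ℤ_13. Expand u iteratively via a_{v+i} = u_i mod 13, u_{i+1} = (u_i − a_{v+i})/13:
  u_0 = 17;  a_1 = 4;  u_1 = (u_0 − 4)/13 = 1
  u_1 = 1;  a_2 = 1;  u_2 = (u_1 − 1)/13 = 0
Digits: (0, 4, 1).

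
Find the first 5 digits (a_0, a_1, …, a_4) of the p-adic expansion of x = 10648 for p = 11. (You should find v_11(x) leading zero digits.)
(a_0, …, a_4) = (0, 0, 0, 8, 0)

v_11(10648) = 3, so a_0 = ... = a_2 = 0. Factor out: x = 11^3 · u with u = 8 a unit in ℤ_11. Expand u iteratively via a_{v+i} = u_i mod 11, u_{i+1} = (u_i − a_{v+i})/11:
  u_0 = 8;  a_3 = 8;  u_1 = (u_0 − 8)/11 = 0
  u_1 = 0;  a_4 = 0;  u_2 = (u_1 − 0)/11 = 0
Digits: (0, 0, 0, 8, 0).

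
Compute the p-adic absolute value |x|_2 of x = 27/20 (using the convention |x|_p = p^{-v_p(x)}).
|27/20|_2 = 4

Step 1 — compute v_2(x) by factoring powers of 2 out of the numerator and denominator: v_2(27/20) = -2. Step 2 — apply |x|_p = p^{-v_p(x)} = 2^{2} = 4.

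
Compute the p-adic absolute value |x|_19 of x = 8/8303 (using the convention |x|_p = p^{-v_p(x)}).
|8/8303|_19 = 361

Step 1 — compute v_19(x) by factoring powers of 19 out of the numerator and denominator: v_19(8/8303) = -2. Step 2 — apply |x|_p = p^{-v_p(x)} = 19^{2} = 361.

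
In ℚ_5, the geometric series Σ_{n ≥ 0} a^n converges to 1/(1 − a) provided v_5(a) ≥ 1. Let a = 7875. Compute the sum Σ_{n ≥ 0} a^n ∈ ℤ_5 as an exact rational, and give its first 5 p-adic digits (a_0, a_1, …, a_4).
Σ a^n = 1/(1 − a) = -1/7874;  first 5 digits = (1, 0, 0, 3, 2)

v_5(a) = 3 ≥ 1, so the series converges in ℤ_5 to 1/(1 − a) = 1/(1 − 7875) = -1/7874. Expand this rational in ℤ_5: compute digits iteratively via d_i = x_i mod 5, x_{i+1} = (x_i − d_i)/5. The first 5 digits are (1, 0, 0, 3, 2).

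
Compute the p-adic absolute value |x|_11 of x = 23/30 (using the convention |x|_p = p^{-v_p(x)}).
|23/30|_11 = 1

Step 1 — compute v_11(x) by factoring powers of 11 out of the numerator and denominator: v_11(23/30) = 0. Step 2 — apply |x|_p = p^{-v_p(x)} = 11^{0} = 1.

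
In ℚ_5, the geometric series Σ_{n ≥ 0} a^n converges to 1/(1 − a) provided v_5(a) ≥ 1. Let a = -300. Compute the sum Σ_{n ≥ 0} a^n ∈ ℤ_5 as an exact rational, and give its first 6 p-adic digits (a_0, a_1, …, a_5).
Σ a^n = 1/(1 − a) = 1/301;  first 6 digits = (1, 0, 3, 2, 3, 3)

v_5(a) = 2 ≥ 1, so the series converges in ℤ_5 to 1/(1 − a) = 1/(1 − (-300)) = 1/301. Expand this rational in ℤ_5: compute digits iteratively via d_i = x_i mod 5, x_{i+1} = (x_i − d_i)/5. The first 6 digits are (1, 0, 3, 2, 3, 3).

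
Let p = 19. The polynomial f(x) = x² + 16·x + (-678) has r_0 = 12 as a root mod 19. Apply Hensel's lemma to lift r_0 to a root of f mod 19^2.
r_1 = 183 (mod 361)

Hensel: r_{i+1} = r_i − f(r_i)·(f′(r_i))^{-1} mod 19^{i+2}, f′(x) = 2x + 16. Iterate:
  r_0 = 12 (mod 19)
  r_1 = 183 (mod 361)
Final: r = 183 satisfies f(r) ≡ 0 mod 19^2.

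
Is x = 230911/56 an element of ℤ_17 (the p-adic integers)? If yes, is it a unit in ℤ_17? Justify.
x ∈ ℤ_17 but not a unit; v_17(x) = 3 > 0

ℤ_17 = {x ∈ ℚ_17 : v_17(x) ≥ 0} and ℤ_17^× = {x ∈ ℤ_17 : v_17(x) = 0}. Here v_17(230911/56) = v_17(num) − v_17(den) = 3; compare against these criteria.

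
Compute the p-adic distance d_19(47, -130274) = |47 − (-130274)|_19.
d_19(47, -130274) = 1/130321

Step 1 — x − y = 47 − (-130274) = 130321. Step 2 — v_19(130321) = 4 (factor: 130321 = (19^4 · 1); the sign does not affect v_p). Step 3 — |x − y|_19 = 19^{-4} = 1/130321.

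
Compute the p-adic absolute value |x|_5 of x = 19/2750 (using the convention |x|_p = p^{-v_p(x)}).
|19/2750|_5 = 125

Step 1 — compute v_5(x) by factoring powers of 5 out of the numerator and denominator: v_5(19/2750) = -3. Step 2 — apply |x|_p = p^{-v_p(x)} = 5^{3} = 125.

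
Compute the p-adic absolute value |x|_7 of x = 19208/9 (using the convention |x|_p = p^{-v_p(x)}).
|19208/9|_7 = 1/2401

Step 1 — compute v_7(x) by factoring powers of 7 out of the numerator and denominator: v_7(19208/9) = 4. Step 2 — apply |x|_p = p^{-v_p(x)} = 7^{-4} = 1/2401.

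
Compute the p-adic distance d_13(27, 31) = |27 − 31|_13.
d_13(27, 31) = 1

Step 1 — x − y = 27 − 31 = -4. Step 2 — v_13(-4) = 0 (factor: -4 = −(13^0 · 4); the sign does not affect v_p). Step 3 — |x − y|_13 = 13^{0} = 1.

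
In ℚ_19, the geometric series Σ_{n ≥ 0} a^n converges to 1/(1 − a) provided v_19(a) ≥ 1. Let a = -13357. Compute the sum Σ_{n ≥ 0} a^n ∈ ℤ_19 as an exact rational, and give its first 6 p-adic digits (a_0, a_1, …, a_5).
Σ a^n = 1/(1 − a) = 1/13358;  first 6 digits = (1, 0, 1, 17, 0, 15)

v_19(a) = 2 ≥ 1, so the series converges in ℤ_19 to 1/(1 − a) = 1/(1 − (-13357)) = 1/13358. Expand this rational in ℤ_19: compute digits iteratively via d_i = x_i mod 19, x_{i+1} = (x_i − d_i)/19. The first 6 digits are (1, 0, 1, 17, 0, 15).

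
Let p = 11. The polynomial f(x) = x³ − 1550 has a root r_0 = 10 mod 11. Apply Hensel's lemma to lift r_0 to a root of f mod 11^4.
r_3 = 5598 (mod 14641)

Hensel: r_{i+1} = r_i − f(r_i)/f′(r_i) mod 11^{i+2}, where f′(x) = 3x². Iterate:
  r_0 = 10 (mod 11)
  r_1 = 32 (mod 121)
  r_2 = 274 (mod 1331)
  r_3 = 5598 (mod 14641)
Final: r = 5598 with f(r) ≡ 0 mod 11^4.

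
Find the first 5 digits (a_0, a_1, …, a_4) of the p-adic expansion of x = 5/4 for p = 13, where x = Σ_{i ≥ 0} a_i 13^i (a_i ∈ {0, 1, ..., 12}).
(a_0, …, a_4) = (11, 9, 9, 9, 9)

v_13(5/4) = 0 (numerator and denominator both coprime to 13), so x ∈ ℤ_13^×. Compute digits iteratively via a_i = x_i mod 13, x_{i+1} = (x_i − a_i)/13, with x_0 = x:
  x_0 = 5/4;  a_0 = 11;  x_1 = (x_0 − 11)/13 = -3/4
  x_1 = -3/4;  a_1 = 9;  x_2 = (x_1 − 9)/13 = -3/4
  x_2 = -3/4;  a_2 = 9;  x_3 = (x_2 − 9)/13 = -3/4
  x_3 = -3/4;  a_3 = 9;  x_4 = (x_3 − 9)/13 = -3/4
  x_4 = -3/4;  a_4 = 9;  x_5 = (x_4 − 9)/13 = -3/4
Digits: (11, 9, 9, 9, 9).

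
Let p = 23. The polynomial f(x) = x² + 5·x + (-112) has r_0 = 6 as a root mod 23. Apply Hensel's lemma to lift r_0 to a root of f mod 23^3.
r_2 = 880 (mod 12167)

Hensel: r_{i+1} = r_i − f(r_i)·(f′(r_i))^{-1} mod 23^{i+2}, f′(x) = 2x + 5. Iterate:
  r_0 = 6 (mod 23)
  r_1 = 351 (mod 529)
  r_2 = 880 (mod 12167)
Final: r = 880 satisfies f(r) ≡ 0 mod 23^3.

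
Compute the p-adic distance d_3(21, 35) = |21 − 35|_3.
d_3(21, 35) = 1

Step 1 — x − y = 21 − 35 = -14. Step 2 — v_3(-14) = 0 (factor: -14 = −(3^0 · 14); the sign does not affect v_p). Step 3 — |x − y|_3 = 3^{0} = 1.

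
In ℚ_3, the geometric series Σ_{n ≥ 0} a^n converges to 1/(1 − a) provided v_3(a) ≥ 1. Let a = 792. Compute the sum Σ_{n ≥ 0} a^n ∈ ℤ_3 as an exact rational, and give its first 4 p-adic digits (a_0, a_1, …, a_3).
Σ a^n = 1/(1 − a) = -1/791;  first 4 digits = (1, 0, 1, 2)

v_3(a) = 2 ≥ 1, so the series converges in ℤ_3 to 1/(1 − a) = 1/(1 − 792) = -1/791. Expand this rational in ℤ_3: compute digits iteratively via d_i = x_i mod 3, x_{i+1} = (x_i − d_i)/3. The first 4 digits are (1, 0, 1, 2).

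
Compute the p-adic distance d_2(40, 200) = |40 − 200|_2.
d_2(40, 200) = 1/32

Step 1 — x − y = 40 − 200 = -160. Step 2 — v_2(-160) = 5 (factor: -160 = −(2^5 · 5); the sign does not affect v_p). Step 3 — |x − y|_2 = 2^{-5} = 1/32.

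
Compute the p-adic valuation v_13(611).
v_13(611) = 1

v_13(n) is the largest exponent k such that 13^k divides n. Factor out: 611 = 13^1 · 47. (Sign doesn't affect v_p.) So v_13(611) = 1.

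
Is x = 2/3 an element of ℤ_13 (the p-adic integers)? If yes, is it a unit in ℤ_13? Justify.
x ∈ ℤ_13^× (unit); v_13(x) = 0

ℤ_13 = {x ∈ ℚ_13 : v_13(x) ≥ 0} and ℤ_13^× = {x ∈ ℤ_13 : v_13(x) = 0}. Here v_13(2/3) = v_13(num) − v_13(den) = 0; compare against these criteria.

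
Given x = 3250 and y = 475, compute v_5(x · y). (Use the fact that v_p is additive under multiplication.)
v_5(1543750) = 5

v_p(x) = 3 (factor: 3250 = 5^3 · 26); v_p(y) = 2 (factor: 475 = 5^2 · 19). Additivity: v_p(xy) = v_p(x) + v_p(y) = 3 + 2 = 5. (Direct check: xy = 1543750 = 5^5 · (494).)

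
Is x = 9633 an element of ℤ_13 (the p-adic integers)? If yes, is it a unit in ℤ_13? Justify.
x ∈ ℤ_13 but not a unit; v_13(x) = 2 > 0

ℤ_13 = {x ∈ ℚ_13 : v_13(x) ≥ 0} and ℤ_13^× = {x ∈ ℤ_13 : v_13(x) = 0}. Here v_13(9633) = v_13(num) − v_13(den) = 2; compare against these criteria.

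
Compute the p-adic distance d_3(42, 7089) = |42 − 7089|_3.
d_3(42, 7089) = 1/243

Step 1 — x − y = 42 − 7089 = -7047. Step 2 — v_3(-7047) = 5 (factor: -7047 = −(3^5 · 29); the sign does not affect v_p). Step 3 — |x − y|_3 = 3^{-5} = 1/243.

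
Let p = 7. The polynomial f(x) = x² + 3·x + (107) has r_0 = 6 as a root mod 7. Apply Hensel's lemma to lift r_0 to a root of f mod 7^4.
r_3 = 188 (mod 2401)

Hensel: r_{i+1} = r_i − f(r_i)·(f′(r_i))^{-1} mod 7^{i+2}, f′(x) = 2x + 3. Iterate:
  r_0 = 6 (mod 7)
  r_1 = 41 (mod 49)
  r_2 = 188 (mod 343)
  r_3 = 188 (mod 2401)
Final: r = 188 satisfies f(r) ≡ 0 mod 7^4.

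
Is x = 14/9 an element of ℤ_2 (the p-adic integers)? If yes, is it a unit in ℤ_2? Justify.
x ∈ ℤ_2 but not a unit; v_2(x) = 1 > 0

ℤ_2 = {x ∈ ℚ_2 : v_2(x) ≥ 0} and ℤ_2^× = {x ∈ ℤ_2 : v_2(x) = 0}. Here v_2(14/9) = v_2(num) − v_2(den) = 1; compare against these criteria.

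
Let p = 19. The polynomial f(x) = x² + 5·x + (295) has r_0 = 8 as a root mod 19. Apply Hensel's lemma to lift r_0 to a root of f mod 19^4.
r_3 = 30674 (mod 130321)

Hensel: r_{i+1} = r_i − f(r_i)·(f′(r_i))^{-1} mod 19^{i+2}, f′(x) = 2x + 5. Iterate:
  r_0 = 8 (mod 19)
  r_1 = 350 (mod 361)
  r_2 = 3238 (mod 6859)
  r_3 = 30674 (mod 130321)
Final: r = 30674 satisfies f(r) ≡ 0 mod 19^4.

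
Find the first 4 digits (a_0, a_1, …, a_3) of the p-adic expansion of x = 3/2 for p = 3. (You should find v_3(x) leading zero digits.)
(a_0, …, a_3) = (0, 2, 1, 1)

v_3(3/2) = 1, so a_0 = ... = a_0 = 0. Factor out: x = 3^1 · u with u = 1/2 a unit in ℤ_3. Expand u iteratively via a_{v+i} = u_i mod 3, u_{i+1} = (u_i − a_{v+i})/3:
  u_0 = 1/2;  a_1 = 2;  u_1 = (u_0 − 2)/3 = -1/2
  u_1 = -1/2;  a_2 = 1;  u_2 = (u_1 − 1)/3 = -1/2
  u_2 = -1/2;  a_3 = 1;  u_3 = (u_2 − 1)/3 = -1/2
Digits: (0, 2, 1, 1).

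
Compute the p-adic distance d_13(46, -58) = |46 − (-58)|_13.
d_13(46, -58) = 1/13

Step 1 — x − y = 46 − (-58) = 104. Step 2 — v_13(104) = 1 (factor: 104 = (13^1 · 8); the sign does not affect v_p). Step 3 — |x − y|_13 = 13^{-1} = 1/13.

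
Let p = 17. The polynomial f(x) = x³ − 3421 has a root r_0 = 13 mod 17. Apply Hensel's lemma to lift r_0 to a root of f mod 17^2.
r_1 = 183 (mod 289)

Hensel: r_{i+1} = r_i − f(r_i)/f′(r_i) mod 17^{i+2}, where f′(x) = 3x². Iterate:
  r_0 = 13 (mod 17)
  r_1 = 183 (mod 289)
Final: r = 183 with f(r) ≡ 0 mod 17^2.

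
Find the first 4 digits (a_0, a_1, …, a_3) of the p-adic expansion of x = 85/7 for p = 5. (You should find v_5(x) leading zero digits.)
(a_0, …, a_3) = (0, 1, 1, 2)

v_5(85/7) = 1, so a_0 = ... = a_0 = 0. Factor out: x = 5^1 · u with u = 17/7 a unit in ℤ_5. Expand u iteratively via a_{v+i} = u_i mod 5, u_{i+1} = (u_i − a_{v+i})/5:
  u_0 = 17/7;  a_1 = 1;  u_1 = (u_0 − 1)/5 = 2/7
  u_1 = 2/7;  a_2 = 1;  u_2 = (u_1 − 1)/5 = -1/7
  u_2 = -1/7;  a_3 = 2;  u_3 = (u_2 − 2)/5 = -3/7
Digits: (0, 1, 1, 2).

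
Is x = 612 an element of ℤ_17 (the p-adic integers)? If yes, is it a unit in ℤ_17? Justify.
x ∈ ℤ_17 but not a unit; v_17(x) = 1 > 0

ℤ_17 = {x ∈ ℚ_17 : v_17(x) ≥ 0} and ℤ_17^× = {x ∈ ℤ_17 : v_17(x) = 0}. Here v_17(612) = v_17(num) − v_17(den) = 1; compare against these criteria.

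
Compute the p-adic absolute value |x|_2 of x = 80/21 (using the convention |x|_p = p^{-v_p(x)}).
|80/21|_2 = 1/16

Step 1 — compute v_2(x) by factoring powers of 2 out of the numerator and denominator: v_2(80/21) = 4. Step 2 — apply |x|_p = p^{-v_p(x)} = 2^{-4} = 1/16.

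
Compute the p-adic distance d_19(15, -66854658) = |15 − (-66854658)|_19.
d_19(15, -66854658) = 1/2476099

Step 1 — x − y = 15 − (-66854658) = 66854673. Step 2 — v_19(66854673) = 5 (factor: 66854673 = (19^5 · 27); the sign does not affect v_p). Step 3 — |x − y|_19 = 19^{-5} = 1/2476099.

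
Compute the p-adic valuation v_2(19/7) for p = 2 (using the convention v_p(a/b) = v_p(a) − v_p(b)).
v_2(19/7) = 0

Factor powers of 2 from the numerator and denominator of the reduced fraction: 19 = 2^0 · 19 and 7 = 2^0 · 7. Apply v_p(a/b) = v_p(a) − v_p(b): v_2(19/7) = 0 − 0 = 0.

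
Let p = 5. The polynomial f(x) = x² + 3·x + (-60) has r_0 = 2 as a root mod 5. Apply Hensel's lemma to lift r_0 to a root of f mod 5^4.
r_3 = 277 (mod 625)

Hensel: r_{i+1} = r_i − f(r_i)·(f′(r_i))^{-1} mod 5^{i+2}, f′(x) = 2x + 3. Iterate:
  r_0 = 2 (mod 5)
  r_1 = 2 (mod 25)
  r_2 = 27 (mod 125)
  r_3 = 277 (mod 625)
Final: r = 277 satisfies f(r) ≡ 0 mod 5^4.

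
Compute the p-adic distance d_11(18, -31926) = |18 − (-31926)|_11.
d_11(18, -31926) = 1/1331

Step 1 — x − y = 18 − (-31926) = 31944. Step 2 — v_11(31944) = 3 (factor: 31944 = (11^3 · 24); the sign does not affect v_p). Step 3 — |x − y|_11 = 11^{-3} = 1/1331.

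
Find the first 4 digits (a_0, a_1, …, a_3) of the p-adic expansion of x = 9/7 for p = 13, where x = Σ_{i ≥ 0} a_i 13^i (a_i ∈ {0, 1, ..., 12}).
(a_0, …, a_3) = (5, 9, 3, 9)

v_13(9/7) = 0 (numerator and denominator both coprime to 13), so x ∈ ℤ_13^×. Compute digits iteratively via a_i = x_i mod 13, x_{i+1} = (x_i − a_i)/13, with x_0 = x:
  x_0 = 9/7;  a_0 = 5;  x_1 = (x_0 − 5)/13 = -2/7
  x_1 = -2/7;  a_1 = 9;  x_2 = (x_1 − 9)/13 = -5/7
  x_2 = -5/7;  a_2 = 3;  x_3 = (x_2 − 3)/13 = -2/7
  x_3 = -2/7;  a_3 = 9;  x_4 = (x_3 − 9)/13 = -5/7
Digits: (5, 9, 3, 9).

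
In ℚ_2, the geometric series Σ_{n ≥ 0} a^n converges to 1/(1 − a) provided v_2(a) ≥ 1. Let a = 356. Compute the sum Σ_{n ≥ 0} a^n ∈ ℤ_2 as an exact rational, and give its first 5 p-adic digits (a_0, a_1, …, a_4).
Σ a^n = 1/(1 − a) = -1/355;  first 5 digits = (1, 0, 1, 0, 1)

v_2(a) = 2 ≥ 1, so the series converges in ℤ_2 to 1/(1 − a) = 1/(1 − 356) = -1/355. Expand this rational in ℤ_2: compute digits iteratively via d_i = x_i mod 2, x_{i+1} = (x_i − d_i)/2. The first 5 digits are (1, 0, 1, 0, 1).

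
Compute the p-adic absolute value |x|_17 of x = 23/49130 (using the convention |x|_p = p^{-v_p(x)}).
|23/49130|_17 = 4913

Step 1 — compute v_17(x) by factoring powers of 17 out of the numerator and denominator: v_17(23/49130) = -3. Step 2 — apply |x|_p = p^{-v_p(x)} = 17^{3} = 4913.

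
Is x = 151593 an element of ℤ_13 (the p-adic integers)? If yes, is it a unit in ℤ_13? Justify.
x ∈ ℤ_13 but not a unit; v_13(x) = 3 > 0

ℤ_13 = {x ∈ ℚ_13 : v_13(x) ≥ 0} and ℤ_13^× = {x ∈ ℤ_13 : v_13(x) = 0}. Here v_13(151593) = v_13(num) − v_13(den) = 3; compare against these criteria.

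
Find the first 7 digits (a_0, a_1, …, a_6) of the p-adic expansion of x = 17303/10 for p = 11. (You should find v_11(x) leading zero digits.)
(a_0, …, a_6) = (0, 0, 0, 9, 7, 7, 7)

v_11(17303/10) = 3, so a_0 = ... = a_2 = 0. Factor out: x = 11^3 · u with u = 13/10 a unit in ℤ_11. Expand u iteratively via a_{v+i} = u_i mod 11, u_{i+1} = (u_i − a_{v+i})/11:
  u_0 = 13/10;  a_3 = 9;  u_1 = (u_0 − 9)/11 = -7/10
  u_1 = -7/10;  a_4 = 7;  u_2 = (u_1 − 7)/11 = -7/10
  u_2 = -7/10;  a_5 = 7;  u_3 = (u_2 − 7)/11 = -7/10
  u_3 = -7/10;  a_6 = 7;  u_4 = (u_3 − 7)/11 = -7/10
Digits: (0, 0, 0, 9, 7, 7, 7).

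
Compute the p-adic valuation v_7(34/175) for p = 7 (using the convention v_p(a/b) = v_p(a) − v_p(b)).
v_7(34/175) = -1

Factor powers of 7 from the numerator and denominator of the reduced fraction: 34 = 7^0 · 34 and 175 = 7^1 · 25. Apply v_p(a/b) = v_p(a) − v_p(b): v_7(34/175) = 0 − 1 = -1.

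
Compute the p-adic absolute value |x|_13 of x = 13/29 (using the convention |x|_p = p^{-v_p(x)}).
|13/29|_13 = 1/13

Step 1 — compute v_13(x) by factoring powers of 13 out of the numerator and denominator: v_13(13/29) = 1. Step 2 — apply |x|_p = p^{-v_p(x)} = 13^{-1} = 1/13.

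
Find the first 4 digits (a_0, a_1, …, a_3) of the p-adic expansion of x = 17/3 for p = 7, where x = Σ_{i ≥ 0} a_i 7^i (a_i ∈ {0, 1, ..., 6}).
(a_0, …, a_3) = (1, 3, 2, 2)

v_7(17/3) = 0 (numerator and denominator both coprime to 7), so x ∈ ℤ_7^×. Compute digits iteratively via a_i = x_i mod 7, x_{i+1} = (x_i − a_i)/7, with x_0 = x:
  x_0 = 17/3;  a_0 = 1;  x_1 = (x_0 − 1)/7 = 2/3
  x_1 = 2/3;  a_1 = 3;  x_2 = (x_1 − 3)/7 = -1/3
  x_2 = -1/3;  a_2 = 2;  x_3 = (x_2 − 2)/7 = -1/3
  x_3 = -1/3;  a_3 = 2;  x_4 = (x_3 − 2)/7 = -1/3
Digits: (1, 3, 2, 2).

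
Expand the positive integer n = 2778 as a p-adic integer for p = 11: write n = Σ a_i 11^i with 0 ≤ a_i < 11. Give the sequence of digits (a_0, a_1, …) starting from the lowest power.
(a_0, a_1, …) = (6, 10, 0, 2)

Repeated division by 11 gives the digits low-to-high: 2778 = 6 + 10·11^1 + 2·11^3. Digit sequence: (6, 10, 0, 2).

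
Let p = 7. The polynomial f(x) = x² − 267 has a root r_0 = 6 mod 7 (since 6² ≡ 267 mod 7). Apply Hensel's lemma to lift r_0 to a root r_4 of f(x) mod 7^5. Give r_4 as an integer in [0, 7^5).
r_4 = 16085 (mod 16807)

Hensel's recurrence: r_{i+1} = r_i − f(r_i)·(f′(r_i))^{-1} mod 7^{i+2}, with f′(x) = 2x. Iterate:
  r_0 = 6 (mod 7)
  r_1 = 13 (mod 49)
  r_2 = 307 (mod 343)
  r_3 = 1679 (mod 2401)
  r_4 = 16085 (mod 16807)
Final: r_4 = 16085, and one checks f(r_4) ≡ 0 mod 7^5.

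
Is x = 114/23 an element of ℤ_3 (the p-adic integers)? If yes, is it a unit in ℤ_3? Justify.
x ∈ ℤ_3 but not a unit; v_3(x) = 1 > 0

ℤ_3 = {x ∈ ℚ_3 : v_3(x) ≥ 0} and ℤ_3^× = {x ∈ ℤ_3 : v_3(x) = 0}. Here v_3(114/23) = v_3(num) − v_3(den) = 1; compare against these criteria.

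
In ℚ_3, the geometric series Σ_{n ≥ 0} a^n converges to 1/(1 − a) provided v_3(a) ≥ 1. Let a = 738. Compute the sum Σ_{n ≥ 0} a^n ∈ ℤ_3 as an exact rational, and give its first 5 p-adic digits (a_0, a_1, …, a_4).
Σ a^n = 1/(1 − a) = -1/737;  first 5 digits = (1, 0, 1, 0, 1)

v_3(a) = 2 ≥ 1, so the series converges in ℤ_3 to 1/(1 − a) = 1/(1 − 738) = -1/737. Expand this rational in ℤ_3: compute digits iteratively via d_i = x_i mod 3, x_{i+1} = (x_i − d_i)/3. The first 5 digits are (1, 0, 1, 0, 1).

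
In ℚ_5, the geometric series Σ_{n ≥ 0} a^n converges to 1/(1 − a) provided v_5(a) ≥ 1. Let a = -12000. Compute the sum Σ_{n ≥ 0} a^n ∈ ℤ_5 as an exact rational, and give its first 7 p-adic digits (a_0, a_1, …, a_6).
Σ a^n = 1/(1 − a) = 1/12001;  first 7 digits = (1, 0, 0, 4, 0, 1, 0)

v_5(a) = 3 ≥ 1, so the series converges in ℤ_5 to 1/(1 − a) = 1/(1 − (-12000)) = 1/12001. Expand this rational in ℤ_5: compute digits iteratively via d_i = x_i mod 5, x_{i+1} = (x_i − d_i)/5. The first 7 digits are (1, 0, 0, 4, 0, 1, 0).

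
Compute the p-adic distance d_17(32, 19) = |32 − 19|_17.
d_17(32, 19) = 1

Step 1 — x − y = 32 − 19 = 13. Step 2 — v_17(13) = 0 (factor: 13 = (17^0 · 13); the sign does not affect v_p). Step 3 — |x − y|_17 = 17^{0} = 1.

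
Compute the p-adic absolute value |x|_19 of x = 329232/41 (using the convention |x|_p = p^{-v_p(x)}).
|329232/41|_19 = 1/6859

Step 1 — compute v_19(x) by factoring powers of 19 out of the numerator and denominator: v_19(329232/41) = 3. Step 2 — apply |x|_p = p^{-v_p(x)} = 19^{-3} = 1/6859.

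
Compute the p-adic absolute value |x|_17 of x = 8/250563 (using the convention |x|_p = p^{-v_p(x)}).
|8/250563|_17 = 83521

Step 1 — compute v_17(x) by factoring powers of 17 out of the numerator and denominator: v_17(8/250563) = -4. Step 2 — apply |x|_p = p^{-v_p(x)} = 17^{4} = 83521.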